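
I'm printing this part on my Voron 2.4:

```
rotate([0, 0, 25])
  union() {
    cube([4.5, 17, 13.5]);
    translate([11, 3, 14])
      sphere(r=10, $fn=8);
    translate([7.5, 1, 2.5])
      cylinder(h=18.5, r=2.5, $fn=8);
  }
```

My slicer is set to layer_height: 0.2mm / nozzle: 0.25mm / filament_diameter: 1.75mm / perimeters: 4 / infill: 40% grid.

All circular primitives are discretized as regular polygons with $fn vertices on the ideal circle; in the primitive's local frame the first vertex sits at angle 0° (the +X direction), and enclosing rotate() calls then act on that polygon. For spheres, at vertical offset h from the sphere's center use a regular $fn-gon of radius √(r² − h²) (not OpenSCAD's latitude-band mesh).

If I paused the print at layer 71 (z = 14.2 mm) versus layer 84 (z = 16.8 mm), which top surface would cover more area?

layer 71 (z = 14.2 mm)

Layer 71 (z = 14.2): the cube is absent (z outside [0, 13.5]); the r=10 sphere at (11, 3) contributes a regular 8-gon of circumradius √(10²−0.2²) = 9.998 (area = (8/2)·9.998²·sin(360°/8) = 282.73 mm²); the r=2.5 cylinder at (7.5, 1) contributes a regular 8-gon of circumradius 2.5 (area = (8/2)·2.500²·sin(360°/8) = 17.68 mm²); Combining (union): the r=2.5 cylinder at (7.5, 1) lies entirely inside the r=10 sphere at (11, 3), so the union is just the r=10 sphere at (11, 3) — area = 282.73 mm²; (rotated 25° about Z; rotation is an isometry so areas/perimeters/island counts are preserved). So its area = 282.73 mm². Layer 84 (z = 16.8): the cube does not reach this height (z outside [0, 13.5]); the r=10 sphere at (11, 3) contributes a regular 8-gon of circumradius √(10²−2.8²) = 9.600 (area = (8/2)·9.600²·sin(360°/8) = 260.67 mm²); the r=2.5 cylinder at (7.5, 1) gives a regular 8-gon of circumradius 2.5 (constant along its height) (area = (8/2)·2.500²·sin(360°/8) = 17.68 mm²); Combining (union): the r=2.5 cylinder at (7.5, 1) lies entirely inside the r=10 sphere at (11, 3), so the union is just the r=10 sphere at (11, 3) — area = 260.67 mm²; (whole slice rotated 25° about Z — lengths, areas and connectivity unchanged). So its area = 260.67 mm². Layer 71 is larger (282.73 vs 260.67 mm²).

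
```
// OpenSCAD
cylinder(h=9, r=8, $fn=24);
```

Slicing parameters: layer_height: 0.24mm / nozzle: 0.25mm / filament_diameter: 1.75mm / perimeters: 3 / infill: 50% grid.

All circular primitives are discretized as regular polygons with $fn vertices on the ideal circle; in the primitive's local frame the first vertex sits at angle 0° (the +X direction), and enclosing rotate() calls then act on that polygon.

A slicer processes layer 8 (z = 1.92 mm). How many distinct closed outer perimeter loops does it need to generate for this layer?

1

At z = 1.92 mm: the r=8 cylinder contributes a regular 24-gon of circumradius 8. The result has 1 disconnected region.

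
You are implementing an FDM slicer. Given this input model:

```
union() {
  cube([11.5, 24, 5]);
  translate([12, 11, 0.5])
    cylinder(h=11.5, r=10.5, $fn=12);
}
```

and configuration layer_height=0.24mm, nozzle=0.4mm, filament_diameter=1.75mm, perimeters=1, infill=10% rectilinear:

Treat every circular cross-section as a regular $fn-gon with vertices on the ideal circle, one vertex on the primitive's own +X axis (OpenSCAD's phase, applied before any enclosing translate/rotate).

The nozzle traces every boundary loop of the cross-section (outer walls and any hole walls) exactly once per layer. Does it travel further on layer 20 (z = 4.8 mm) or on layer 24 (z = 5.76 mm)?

layer 20 (z = 4.8 mm)

Layer 20 (z = 4.8): the 11.5×24 cube contributes its full rectangle (perimeter 71.00 mm); the r=10.5 cylinder at (12, 11) contributes a regular 12-gon of circumradius 10.5 (perimeter = 2·12·10.500·sin(180°/12) = 65.22 mm); Merging all regions: the regions partially overlap (shared area 154.94 mm²), so the edge portions inside another operand are dropped and the merged outline is re-measured after clipping — boundary = 83.91 mm. So its perimeter = 83.91 mm. Layer 24 (z = 5.76): the cube is not intersected at this z (z outside [0, 5]); the r=10.5 cylinder at (12, 11) gives a regular 12-gon of circumradius 10.5 (constant along its height) (perimeter = 2·12·10.500·sin(180°/12) = 65.22 mm); Taking the union: only the r=10.5 cylinder at (12, 11) is present, so the union is just that shape — boundary = 65.22 mm. So its perimeter = 65.22 mm. Layer 20 is larger (83.91 vs 65.22 mm).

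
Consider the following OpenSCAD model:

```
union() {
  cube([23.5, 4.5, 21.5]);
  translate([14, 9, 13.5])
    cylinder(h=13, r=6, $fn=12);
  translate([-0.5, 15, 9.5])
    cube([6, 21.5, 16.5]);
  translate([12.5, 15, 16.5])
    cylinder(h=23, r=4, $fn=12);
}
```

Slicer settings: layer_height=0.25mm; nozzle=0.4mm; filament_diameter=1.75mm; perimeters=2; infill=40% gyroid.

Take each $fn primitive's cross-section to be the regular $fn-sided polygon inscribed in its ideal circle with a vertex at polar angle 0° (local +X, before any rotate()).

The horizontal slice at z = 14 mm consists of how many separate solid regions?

2

At z = 14 mm: the 23.5×4.5 cube contributes its full rectangle; the cylinder at (14, 9): section is a regular 12-gon, circumradius r=6; the cube at (-0.5, 15) is present — its section is the full 6×21.5 rectangle; the cylinder at (12.5, 15) is not intersected at this z (z outside [16.5, 39.5]); Taking the union: the regions partially overlap (shared area 7.07 mm²), so overlapping operands fuse into one piece — 2 connected regions. The result has 2 disconnected regions.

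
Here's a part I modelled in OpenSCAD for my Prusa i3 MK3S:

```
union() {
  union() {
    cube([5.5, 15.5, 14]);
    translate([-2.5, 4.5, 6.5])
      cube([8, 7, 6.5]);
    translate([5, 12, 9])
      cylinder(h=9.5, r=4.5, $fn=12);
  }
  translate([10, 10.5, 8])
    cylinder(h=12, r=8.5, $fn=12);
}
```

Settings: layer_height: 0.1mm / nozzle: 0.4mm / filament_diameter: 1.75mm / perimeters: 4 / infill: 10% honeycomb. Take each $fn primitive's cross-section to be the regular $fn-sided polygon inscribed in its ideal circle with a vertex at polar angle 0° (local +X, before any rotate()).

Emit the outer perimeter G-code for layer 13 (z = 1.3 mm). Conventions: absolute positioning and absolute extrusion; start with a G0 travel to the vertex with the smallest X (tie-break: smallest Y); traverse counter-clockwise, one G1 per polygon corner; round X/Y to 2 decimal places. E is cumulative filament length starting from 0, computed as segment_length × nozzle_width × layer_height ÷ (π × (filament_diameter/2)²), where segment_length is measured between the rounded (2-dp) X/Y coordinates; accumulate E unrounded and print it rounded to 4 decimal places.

G0 X0.00 Y0.00 Z1.30
G1 X5.50 Y0.00 E0.0915
G1 X5.50 Y15.50 E0.3492
G1 X0.00 Y15.50 E0.4407
G1 X0.00 Y0.00 E0.6985

At z = 1.3 mm: the 5.5×15.5 cube contributes its full rectangle; the cube at (-2.5, 4.5) is not intersected at this z (z outside [6.5, 13]); the cylinder at (5, 12) is absent (z outside [9, 18.5]); Taking the union: only the 5.5×15.5 cube is present, so the union is just that shape — 1 connected region; the cylinder at (10, 10.5) is not intersected at this z (z outside [8, 20]); Taking the union: only the result so far is present, so the union is just that shape — 1 connected region. The outline is a single polygon with 4 vertices. Extrusion per mm of travel: 0.4 × 0.1 / (π × 0.875²) = 0.016630. Accumulating E over each segment gives final E = 0.6985.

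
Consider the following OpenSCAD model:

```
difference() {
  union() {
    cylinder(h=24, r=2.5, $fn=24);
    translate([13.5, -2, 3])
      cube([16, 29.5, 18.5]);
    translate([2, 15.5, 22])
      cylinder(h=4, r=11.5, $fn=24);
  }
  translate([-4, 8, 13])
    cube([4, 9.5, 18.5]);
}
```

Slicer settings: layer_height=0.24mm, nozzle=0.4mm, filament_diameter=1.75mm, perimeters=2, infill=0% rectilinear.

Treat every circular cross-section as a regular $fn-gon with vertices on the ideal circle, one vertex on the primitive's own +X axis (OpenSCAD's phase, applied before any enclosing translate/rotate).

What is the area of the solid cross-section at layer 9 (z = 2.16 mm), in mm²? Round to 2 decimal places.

19.41 mm²

At z = 2.16 mm: the cylinder: section is a regular 24-gon, circumradius r=2.5 (area = (24/2)·2.500²·sin(360°/24) = 19.41 mm²); the cube at (13.5, -2) is absent (z outside [3, 21.5]); the cylinder at (2, 15.5) is absent (z outside [22, 26]); Combining (union): only the r=2.5 cylinder is present, so the union is just that shape — area = 19.41 mm²; the cube at (-4, 8) is absent (z outside [13, 31.5]); After the difference (first − rest): none of the subtracted shapes is present at this height, so the result so far is unchanged — area = 19.41 mm². Overall, the cross-section is a single solid region. Net area = 19.41 mm².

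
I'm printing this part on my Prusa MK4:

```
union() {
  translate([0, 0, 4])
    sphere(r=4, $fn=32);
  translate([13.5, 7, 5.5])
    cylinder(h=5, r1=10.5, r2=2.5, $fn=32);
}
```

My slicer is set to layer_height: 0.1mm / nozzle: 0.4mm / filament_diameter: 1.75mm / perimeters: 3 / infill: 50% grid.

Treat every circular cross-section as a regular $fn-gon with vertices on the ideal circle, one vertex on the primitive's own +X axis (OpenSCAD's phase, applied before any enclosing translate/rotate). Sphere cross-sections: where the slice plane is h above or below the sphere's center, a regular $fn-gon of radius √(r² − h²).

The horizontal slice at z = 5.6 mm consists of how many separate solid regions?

2

At z = 5.6 mm: the r=4 sphere contributes a regular 32-gon of circumradius √(4²−1.6²) = 3.666; the cone at (13.5, 7) contributes a regular 32-gon of circumradius 10.340 (interpolated between r1=10.5 and r2=2.5 at t=0.020); Combining (union): the 2 present regions are separate (no shared area or edge), so areas and boundary lengths simply add and each stays a separate island — 2 connected regions. The result has 2 disconnected regions.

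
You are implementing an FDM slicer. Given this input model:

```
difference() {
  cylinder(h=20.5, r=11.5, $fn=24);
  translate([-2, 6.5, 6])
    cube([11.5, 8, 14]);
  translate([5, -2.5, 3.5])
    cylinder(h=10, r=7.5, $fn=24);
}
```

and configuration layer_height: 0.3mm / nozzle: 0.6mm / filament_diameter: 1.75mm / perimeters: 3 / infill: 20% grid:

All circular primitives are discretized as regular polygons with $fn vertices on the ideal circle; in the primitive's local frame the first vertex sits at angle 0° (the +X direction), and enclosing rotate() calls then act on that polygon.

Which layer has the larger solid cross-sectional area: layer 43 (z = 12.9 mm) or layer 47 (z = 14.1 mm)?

layer 47 (z = 14.1 mm)

Layer 43 (z = 12.9): the cylinder: section is a regular 24-gon, circumradius r=11.5 (area = (24/2)·11.500²·sin(360°/24) = 410.75 mm²); the cube at (-2, 6.5) is present — its section is the full 11.5×8 rectangle (area 92.00 mm²); the cylinder at (5, -2.5): section is a regular 24-gon, circumradius r=7.5 (area = (24/2)·7.500²·sin(360°/24) = 174.70 mm²); Subtracting the remaining from the first: starting from the r=11.5 cylinder (410.75 mm²), the 11.5×8 cube at (-2, 6.5) partially overlaps it — only the 42.31 mm² overlap (of its 92.00 mm²) is removed, clipping the outline; the r=7.5 cylinder at (5, -2.5) partially overlaps it — only the 159.58 mm² overlap (of its 174.70 mm²) is removed, clipping the outline — area = 208.86 mm². So its area = 208.86 mm². Layer 47 (z = 14.1): the r=11.5 cylinder contributes a regular 24-gon of circumradius 11.5 (area = (24/2)·11.500²·sin(360°/24) = 410.75 mm²); the 11.5×8 cube at (-2, 6.5) contributes its full rectangle (area 92.00 mm²); the cylinder at (5, -2.5) is not intersected at this z (z outside [3.5, 13.5]); After the difference (first − rest): starting from the r=11.5 cylinder (410.75 mm²), the 11.5×8 cube at (-2, 6.5) partially overlaps it — only the 42.31 mm² overlap (of its 92.00 mm²) is removed, clipping the outline — area = 368.44 mm². So its area = 368.44 mm². Layer 47 is larger (368.44 vs 208.86 mm²).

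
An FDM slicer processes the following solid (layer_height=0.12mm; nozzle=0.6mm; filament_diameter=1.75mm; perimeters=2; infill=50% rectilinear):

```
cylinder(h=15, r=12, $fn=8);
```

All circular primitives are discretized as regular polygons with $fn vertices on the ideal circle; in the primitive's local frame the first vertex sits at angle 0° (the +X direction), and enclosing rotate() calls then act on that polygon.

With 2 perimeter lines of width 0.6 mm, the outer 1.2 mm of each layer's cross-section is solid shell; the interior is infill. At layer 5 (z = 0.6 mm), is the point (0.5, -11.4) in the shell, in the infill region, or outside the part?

At z = 0.6 mm: the cylinder: section is a regular 8-gon, circumradius r=12. Overall, the cross-section is a single solid region. The nearest boundary edge runs (-0.00, -12.00)→(8.49, -8.49); distance from the point to it = 0.36 mm. The point is inside the cross-section, 0.36 mm from the nearest boundary — within the 1.2 mm shell band (2 × 0.6).

shell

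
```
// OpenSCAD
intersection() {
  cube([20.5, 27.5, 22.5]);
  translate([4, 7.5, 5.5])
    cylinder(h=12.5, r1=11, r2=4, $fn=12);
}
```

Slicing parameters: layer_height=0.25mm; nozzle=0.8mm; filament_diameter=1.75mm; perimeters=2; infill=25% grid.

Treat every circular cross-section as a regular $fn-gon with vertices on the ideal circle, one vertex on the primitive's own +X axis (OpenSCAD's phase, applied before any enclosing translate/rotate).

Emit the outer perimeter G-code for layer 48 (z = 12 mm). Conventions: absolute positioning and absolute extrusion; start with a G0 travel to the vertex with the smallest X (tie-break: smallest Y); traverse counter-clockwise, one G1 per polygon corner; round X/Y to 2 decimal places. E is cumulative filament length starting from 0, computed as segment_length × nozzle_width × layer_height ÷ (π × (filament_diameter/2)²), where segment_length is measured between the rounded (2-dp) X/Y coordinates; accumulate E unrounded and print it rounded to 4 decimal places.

At z = 12 mm: the cube is present — its section is the full 20.5×27.5 rectangle; the cone at (4, 7.5) (r1=11→r2=4) has section circumradius 7.360 here — a regular 12-gon; After intersecting: the cone at (4, 7.5) partially overlaps the 20.5×27.5 cube; clipping to the common part keeps 135.77 mm² — 1 connected region. The outline is a single polygon with 11 vertices. Extrusion per mm of travel: 0.8 × 0.25 / (π × 0.875²) = 0.083150. Accumulating E over each segment gives final E = 3.6153.

G0 X0.00 Y1.45 Z12.00
G1 X0.32 Y1.13 E0.0376
G1 X4.00 Y0.14 E0.3545
G1 X7.68 Y1.13 E0.6714
G1 X10.37 Y3.82 E0.9877
G1 X11.36 Y7.50 E1.3046
G1 X10.37 Y11.18 E1.6214
G1 X7.68 Y13.87 E1.9378
G1 X4.00 Y14.86 E2.2546
G1 X0.32 Y13.87 E2.5715
G1 X0.00 Y13.55 E2.6091
G1 X0.00 Y1.45 E3.6153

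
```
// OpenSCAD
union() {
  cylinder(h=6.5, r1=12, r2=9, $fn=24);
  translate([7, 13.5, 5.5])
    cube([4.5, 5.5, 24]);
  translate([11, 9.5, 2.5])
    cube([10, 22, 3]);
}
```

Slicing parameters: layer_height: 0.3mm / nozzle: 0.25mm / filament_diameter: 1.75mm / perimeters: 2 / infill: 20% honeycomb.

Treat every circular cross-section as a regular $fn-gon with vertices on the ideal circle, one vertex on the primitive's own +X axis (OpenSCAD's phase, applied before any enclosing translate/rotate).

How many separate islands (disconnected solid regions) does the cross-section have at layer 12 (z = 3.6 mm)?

At z = 3.6 mm: the cone: at t=0.554 of its height the radius interpolates to r₁+(r₂−r₁)t = 10.338, giving a regular 24-gon of that circumradius; the cube at (7, 13.5) is not intersected at this z (z outside [5.5, 29.5]); the cube at (11, 9.5) (footprint 10×22) is included at this height; Merging all regions: the 2 present regions are separate (no shared area or edge), so areas and boundary lengths simply add and each stays a separate island — 2 connected regions. Overall, the cross-section has 2 separate islands. Island count = 2.

2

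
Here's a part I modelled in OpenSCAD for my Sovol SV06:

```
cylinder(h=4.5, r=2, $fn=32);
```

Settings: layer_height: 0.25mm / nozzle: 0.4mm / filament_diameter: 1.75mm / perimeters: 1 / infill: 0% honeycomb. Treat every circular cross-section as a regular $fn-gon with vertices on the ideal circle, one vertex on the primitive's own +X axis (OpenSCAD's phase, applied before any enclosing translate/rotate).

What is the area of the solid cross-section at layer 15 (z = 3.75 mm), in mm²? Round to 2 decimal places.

At z = 3.75 mm: the r=2 cylinder contributes a regular 32-gon of circumradius 2 (area = (32/2)·2.000²·sin(360°/32) = 12.49 mm²). Overall, the cross-section is a single solid region. Net area = 12.49 mm².

12.49 mm²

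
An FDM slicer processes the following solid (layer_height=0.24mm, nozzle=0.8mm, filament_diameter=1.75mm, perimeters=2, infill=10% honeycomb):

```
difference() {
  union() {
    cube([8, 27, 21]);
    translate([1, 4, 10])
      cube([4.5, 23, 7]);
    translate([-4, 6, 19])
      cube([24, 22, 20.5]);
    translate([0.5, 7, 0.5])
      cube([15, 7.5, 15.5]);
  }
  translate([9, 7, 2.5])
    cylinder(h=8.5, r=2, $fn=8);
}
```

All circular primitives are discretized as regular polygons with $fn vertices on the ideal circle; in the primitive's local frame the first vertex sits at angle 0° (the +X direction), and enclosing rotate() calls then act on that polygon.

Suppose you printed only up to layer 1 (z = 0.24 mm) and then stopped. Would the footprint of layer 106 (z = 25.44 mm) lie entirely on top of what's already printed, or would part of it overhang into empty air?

part overhangs

Compare the two slices. At z = 0.24: the 8×27 cube contributes its full rectangle (area 216.00 mm²); the cube at (1, 4) does not reach this height (z outside [10, 17]); the cube at (-4, 6) does not reach this height (z outside [19, 39.5]); the cube at (0.5, 7) does not reach this height (z outside [0.5, 16]); Merging all regions: only the 8×27 cube is present, so the union is just that shape — area = 216.00 mm²; the cylinder at (9, 7) does not reach this height (z outside [2.5, 11]); Subtracting the remaining from the first: none of the subtracted shapes is present at this height, so the result so far is unchanged — area = 216.00 mm². At z = 25.44: the cube is absent (z outside [0, 21]); the cube at (1, 4) does not reach this height (z outside [10, 17]); the cube at (-4, 6) (footprint 24×22) is included at this height (area 528.00 mm²); the cube at (0.5, 7) is absent (z outside [0.5, 16]); Merging all regions: only the 24×22 cube at (-4, 6) is present, so the union is just that shape — area = 528.00 mm²; the cylinder at (9, 7) is absent (z outside [2.5, 11]); Taking the first minus the rest: none of the subtracted shapes is present at this height, so that combined region is unchanged — area = 528.00 mm². Checking containment: at z = 25.44 the cross-section extends beyond the z = 0.24 cross-section by about 360.00 mm².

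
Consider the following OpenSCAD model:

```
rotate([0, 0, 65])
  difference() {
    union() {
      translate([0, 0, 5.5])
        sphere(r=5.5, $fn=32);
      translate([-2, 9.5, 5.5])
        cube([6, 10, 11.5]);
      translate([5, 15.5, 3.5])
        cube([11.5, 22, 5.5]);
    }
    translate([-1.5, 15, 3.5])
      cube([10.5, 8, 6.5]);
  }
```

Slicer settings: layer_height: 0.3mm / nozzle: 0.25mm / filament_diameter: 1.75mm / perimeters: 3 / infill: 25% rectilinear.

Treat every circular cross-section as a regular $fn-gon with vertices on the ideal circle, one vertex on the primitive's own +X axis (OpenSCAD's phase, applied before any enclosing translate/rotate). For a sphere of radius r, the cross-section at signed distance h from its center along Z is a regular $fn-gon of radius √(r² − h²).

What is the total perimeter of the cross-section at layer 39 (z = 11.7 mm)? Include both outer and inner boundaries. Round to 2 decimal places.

32.00 mm

At z = 11.7 mm: the sphere does not reach this height (|z−center|=6.200 > r=5.5); the cube at (-2, 9.5) (footprint 6×10) is included at this height (perimeter 32.00 mm); the cube at (5, 15.5) is absent (z outside [3.5, 9]); Merging all regions: only the 6×10 cube at (-2, 9.5) is present, so the union is just that shape — boundary = 32.00 mm; the cube at (-1.5, 15) is absent (z outside [3.5, 10]); After the difference (first − rest): none of the subtracted shapes is present at this height, so that combined region is unchanged — boundary = 32.00 mm; (whole slice rotated 65° about Z — lengths, areas and connectivity unchanged). Overall, the cross-section is a single solid region. Total boundary length (outer) = 32.00 mm.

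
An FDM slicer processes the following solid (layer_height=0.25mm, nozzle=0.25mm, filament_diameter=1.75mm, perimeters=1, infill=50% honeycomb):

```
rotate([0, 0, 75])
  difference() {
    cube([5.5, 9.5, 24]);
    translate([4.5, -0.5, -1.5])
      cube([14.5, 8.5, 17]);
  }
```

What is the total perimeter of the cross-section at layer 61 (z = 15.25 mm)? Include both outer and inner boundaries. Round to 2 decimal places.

At z = 15.25 mm: the 5.5×9.5 cube contributes its full rectangle (perimeter 30.00 mm); the 14.5×8.5 cube at (4.5, -0.5) contributes its full rectangle (perimeter 46.00 mm); Subtracting the remaining from the first: starting from the 5.5×9.5 cube, the 14.5×8.5 cube at (4.5, -0.5) partially overlaps it — only the 8.00 mm² overlap (of its 123.25 mm²) is removed, clipping the outline — boundary = 30.00 mm; (whole slice rotated 75° about Z — lengths, areas and connectivity unchanged). Overall, the cross-section is a single solid region. Total boundary length (outer) = 30.00 mm.

30.00 mm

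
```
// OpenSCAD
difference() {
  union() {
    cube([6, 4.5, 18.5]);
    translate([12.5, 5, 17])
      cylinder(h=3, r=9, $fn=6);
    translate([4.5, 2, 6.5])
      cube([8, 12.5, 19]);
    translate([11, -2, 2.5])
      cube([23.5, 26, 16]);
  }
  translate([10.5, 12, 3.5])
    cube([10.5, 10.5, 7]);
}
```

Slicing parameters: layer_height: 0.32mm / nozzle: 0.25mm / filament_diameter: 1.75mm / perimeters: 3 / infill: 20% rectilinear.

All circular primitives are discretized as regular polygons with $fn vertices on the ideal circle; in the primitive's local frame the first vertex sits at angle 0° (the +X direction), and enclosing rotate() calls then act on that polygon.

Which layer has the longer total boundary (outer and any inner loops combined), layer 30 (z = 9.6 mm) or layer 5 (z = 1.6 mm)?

layer 30 (z = 9.6 mm)

Layer 30 (z = 9.6): the cube (footprint 6×4.5) is included at this height (perimeter 21.00 mm); the cylinder at (12.5, 5) does not reach this height (z outside [17, 20]); the 8×12.5 cube at (4.5, 2) contributes its full rectangle (perimeter 41.00 mm); the cube at (11, -2) (footprint 23.5×26) is included at this height (perimeter 99.00 mm); Merging all regions: the regions partially overlap (shared area 22.50 mm²), so the edge portions inside another operand are dropped and the merged outline is re-measured after clipping — boundary = 125.00 mm; the 10.5×10.5 cube at (10.5, 12) contributes its full rectangle (perimeter 42.00 mm); Subtracting the remaining from the first: starting from that combined region, the 10.5×10.5 cube at (10.5, 12) partially overlaps it — only the 106.25 mm² overlap (of its 110.25 mm²) is removed, clipping the outline — boundary = 150.00 mm. So its perimeter = 150.00 mm. Layer 5 (z = 1.6): the cube (footprint 6×4.5) is included at this height (perimeter 21.00 mm); the cylinder at (12.5, 5) does not reach this height (z outside [17, 20]); the cube at (4.5, 2) is absent (z outside [6.5, 25.5]); the cube at (11, -2) is absent (z outside [2.5, 18.5]); Taking the union: only the 6×4.5 cube is present, so the union is just that shape — boundary = 21.00 mm; the cube at (10.5, 12) is not intersected at this z (z outside [3.5, 10.5]); After the difference (first − rest): none of the subtracted shapes is present at this height, so that combined region is unchanged — boundary = 21.00 mm. So its perimeter = 21.00 mm. Layer 30 is larger (150.00 vs 21.00 mm).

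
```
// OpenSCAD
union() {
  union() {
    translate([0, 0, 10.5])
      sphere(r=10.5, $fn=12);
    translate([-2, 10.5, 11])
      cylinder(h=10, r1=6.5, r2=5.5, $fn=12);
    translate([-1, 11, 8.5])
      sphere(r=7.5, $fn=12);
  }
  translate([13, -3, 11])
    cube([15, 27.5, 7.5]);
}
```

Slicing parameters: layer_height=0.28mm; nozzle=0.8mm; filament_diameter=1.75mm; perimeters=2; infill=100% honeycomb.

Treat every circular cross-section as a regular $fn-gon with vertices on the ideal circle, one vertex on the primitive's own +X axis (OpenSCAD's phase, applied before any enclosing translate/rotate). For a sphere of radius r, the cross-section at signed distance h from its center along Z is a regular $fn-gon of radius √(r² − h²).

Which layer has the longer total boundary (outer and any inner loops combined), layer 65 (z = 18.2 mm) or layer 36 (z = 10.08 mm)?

layer 65 (z = 18.2 mm)

Layer 65 (z = 18.2): the r=10.5 sphere contributes a regular 12-gon of circumradius √(10.5²−7.7²) = 7.139 (perimeter = 2·12·7.139·sin(180°/12) = 44.34 mm); the cone at (-2, 10.5) contributes a regular 12-gon of circumradius 5.780 (interpolated between r1=6.5 and r2=5.5 at t=0.720) (perimeter = 2·12·5.780·sin(180°/12) = 35.90 mm); the sphere at (-1, 11) is absent (|z−center|=9.700 > r=7.5); Merging all regions: the regions partially overlap (shared area 8.73 mm²), so the edge portions inside another operand are dropped and the merged outline is re-measured after clipping — boundary = 66.28 mm; the cube at (13, -3) is present — its section is the full 15×27.5 rectangle (perimeter 85.00 mm); Taking the union: the 2 present regions are separate (no shared area or edge), so areas and boundary lengths simply add and each stays a separate island — boundary = 151.28 mm. So its perimeter = 151.28 mm. Layer 36 (z = 10.08): the r=10.5 sphere contributes a regular 12-gon of circumradius √(10.5²−0.42²) = 10.492 (perimeter = 2·12·10.492·sin(180°/12) = 65.17 mm); the cone at (-2, 10.5) does not reach this height (z outside [11, 21]); the r=7.5 sphere at (-1, 11) slices to a regular 12-gon of circumradius 7.332 (√(r²−h²) with h=1.58 from center) (perimeter = 2·12·7.332·sin(180°/12) = 45.54 mm); Combining (union): the regions partially overlap (shared area 58.20 mm²), so the edge portions inside another operand are dropped and the merged outline is re-measured after clipping — boundary = 80.21 mm; the cube at (13, -3) is not intersected at this z (z outside [11, 18.5]); Combining (union): only the result so far is present, so the union is just that shape — boundary = 80.21 mm. So its perimeter = 80.21 mm. Layer 65 is larger (151.28 vs 80.21 mm).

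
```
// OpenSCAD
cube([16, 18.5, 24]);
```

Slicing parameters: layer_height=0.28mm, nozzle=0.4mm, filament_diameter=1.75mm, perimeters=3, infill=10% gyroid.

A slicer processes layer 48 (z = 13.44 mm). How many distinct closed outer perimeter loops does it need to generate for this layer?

1

At z = 13.44 mm: the cube (footprint 16×18.5) is included at this height. The result has 1 disconnected region.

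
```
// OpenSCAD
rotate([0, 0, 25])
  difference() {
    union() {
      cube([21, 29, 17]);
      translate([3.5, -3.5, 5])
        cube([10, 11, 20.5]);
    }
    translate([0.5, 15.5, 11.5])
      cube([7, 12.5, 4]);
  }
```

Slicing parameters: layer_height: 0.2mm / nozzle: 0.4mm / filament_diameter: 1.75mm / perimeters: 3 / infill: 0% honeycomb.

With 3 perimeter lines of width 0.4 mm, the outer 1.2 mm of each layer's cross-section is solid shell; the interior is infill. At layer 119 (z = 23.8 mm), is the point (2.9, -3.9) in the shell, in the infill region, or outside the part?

outside

At z = 23.8 mm: the cube does not reach this height (z outside [0, 17]); the cube at (3.5, -3.5) is present — its section is the full 10×11 rectangle; Merging all regions: only the 10×11 cube at (3.5, -3.5) is present, so the union is just that shape — 1 connected region; the cube at (0.5, 15.5) is absent (z outside [11.5, 15.5]); Taking the first minus the rest: none of the subtracted shapes is present at this height, so the result so far is unchanged — 1 connected region; (whole slice rotated 25° about Z — lengths, areas and connectivity unchanged). Overall, the cross-section is a single solid region. Undo the 25° rotation: the query point maps to (0.980, -4.760) in the un-rotated model frame. The nearest boundary edge runs (3.50, -3.50)→(13.50, -3.50); distance from the point to it = 2.82 mm. The point is not inside any of the regions above, so it lies outside the cross-section (2.82 mm from the nearest boundary).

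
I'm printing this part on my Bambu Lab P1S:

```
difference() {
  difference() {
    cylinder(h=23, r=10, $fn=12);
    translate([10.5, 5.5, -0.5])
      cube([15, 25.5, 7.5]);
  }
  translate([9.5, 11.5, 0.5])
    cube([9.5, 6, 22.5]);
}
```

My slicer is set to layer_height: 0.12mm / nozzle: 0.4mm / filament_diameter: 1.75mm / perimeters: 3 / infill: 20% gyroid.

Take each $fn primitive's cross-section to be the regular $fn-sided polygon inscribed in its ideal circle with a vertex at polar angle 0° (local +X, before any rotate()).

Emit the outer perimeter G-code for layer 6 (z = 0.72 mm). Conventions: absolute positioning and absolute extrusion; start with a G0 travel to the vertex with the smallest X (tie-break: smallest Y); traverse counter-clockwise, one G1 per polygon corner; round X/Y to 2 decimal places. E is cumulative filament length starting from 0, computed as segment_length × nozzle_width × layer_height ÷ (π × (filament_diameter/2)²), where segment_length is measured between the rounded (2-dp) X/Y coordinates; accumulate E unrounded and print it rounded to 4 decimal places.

G0 X-10.00 Y0.00 Z0.72
G1 X-8.66 Y-5.00 E0.1033
G1 X-5.00 Y-8.66 E0.2066
G1 X0.00 Y-10.00 E0.3099
G1 X5.00 Y-8.66 E0.4132
G1 X8.66 Y-5.00 E0.5165
G1 X10.00 Y0.00 E0.6198
G1 X8.66 Y5.00 E0.7231
G1 X5.00 Y8.66 E0.8264
G1 X0.00 Y10.00 E0.9297
G1 X-5.00 Y8.66 E1.0330
G1 X-8.66 Y5.00 E1.1363
G1 X-10.00 Y0.00 E1.2396

At z = 0.72 mm: the r=10 cylinder contributes a regular 12-gon of circumradius 10; the 15×25.5 cube at (10.5, 5.5) contributes its full rectangle; Taking the first minus the rest: starting from the r=10 cylinder, the 15×25.5 cube at (10.5, 5.5) misses the remaining region (no effect) — 1 connected region; the cube at (9.5, 11.5) is present — its section is the full 9.5×6 rectangle; Subtracting the remaining from the first: starting from that combined region, the 9.5×6 cube at (9.5, 11.5) misses the remaining region (no effect) — 1 connected region. The outline is a single polygon with 12 vertices. Extrusion per mm of travel: 0.4 × 0.12 / (π × 0.875²) = 0.019956. Accumulating E over each segment gives final E = 1.2396.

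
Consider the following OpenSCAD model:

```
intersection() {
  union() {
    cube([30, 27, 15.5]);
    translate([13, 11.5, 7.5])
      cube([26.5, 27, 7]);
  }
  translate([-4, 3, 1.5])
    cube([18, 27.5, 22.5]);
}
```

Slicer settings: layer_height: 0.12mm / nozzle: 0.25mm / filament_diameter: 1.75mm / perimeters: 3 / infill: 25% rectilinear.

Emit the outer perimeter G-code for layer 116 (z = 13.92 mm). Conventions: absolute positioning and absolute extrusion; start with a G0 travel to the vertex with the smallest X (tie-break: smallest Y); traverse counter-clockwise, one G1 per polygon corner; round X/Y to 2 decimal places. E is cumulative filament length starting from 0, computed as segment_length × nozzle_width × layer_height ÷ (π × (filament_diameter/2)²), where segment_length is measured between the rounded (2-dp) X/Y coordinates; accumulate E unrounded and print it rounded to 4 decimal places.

At z = 13.92 mm: the cube is present — its section is the full 30×27 rectangle; the 26.5×27 cube at (13, 11.5) contributes its full rectangle; Taking the union: the regions partially overlap (shared area 263.50 mm²), so overlapping operands fuse into one piece — 1 connected region; the 18×27.5 cube at (-4, 3) contributes its full rectangle; After intersecting: the 18×27.5 cube at (-4, 3) partially overlaps that combined region; clipping to the common part keeps 339.50 mm² — 1 connected region. The outline is a single polygon with 6 vertices. Extrusion per mm of travel: 0.25 × 0.12 / (π × 0.875²) = 0.012473. Accumulating E over each segment gives final E = 1.0352.

G0 X0.00 Y3.00 Z13.92
G1 X14.00 Y3.00 E0.1746
G1 X14.00 Y30.50 E0.5176
G1 X13.00 Y30.50 E0.5301
G1 X13.00 Y27.00 E0.5737
G1 X0.00 Y27.00 E0.7359
G1 X0.00 Y3.00 E1.0352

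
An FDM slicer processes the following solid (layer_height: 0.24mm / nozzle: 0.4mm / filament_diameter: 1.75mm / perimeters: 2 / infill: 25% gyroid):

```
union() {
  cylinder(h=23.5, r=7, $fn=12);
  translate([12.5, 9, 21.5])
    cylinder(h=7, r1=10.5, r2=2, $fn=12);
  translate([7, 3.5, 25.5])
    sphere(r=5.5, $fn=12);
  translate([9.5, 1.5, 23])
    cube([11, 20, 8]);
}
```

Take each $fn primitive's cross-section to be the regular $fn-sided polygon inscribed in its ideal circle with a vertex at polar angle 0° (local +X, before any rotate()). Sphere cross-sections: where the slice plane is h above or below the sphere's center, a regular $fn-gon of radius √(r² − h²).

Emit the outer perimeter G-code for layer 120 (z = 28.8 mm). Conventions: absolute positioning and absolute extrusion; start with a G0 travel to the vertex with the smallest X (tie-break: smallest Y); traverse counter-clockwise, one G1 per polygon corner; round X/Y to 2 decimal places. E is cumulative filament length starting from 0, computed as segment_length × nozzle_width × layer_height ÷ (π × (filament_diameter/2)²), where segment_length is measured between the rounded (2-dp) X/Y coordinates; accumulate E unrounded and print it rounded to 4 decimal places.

At z = 28.8 mm: the cylinder is absent (z outside [0, 23.5]); the cone at (12.5, 9) is not intersected at this z (z outside [21.5, 28.5]); the r=5.5 sphere at (7, 3.5) slices to a regular 12-gon of circumradius 4.400 (√(r²−h²) with h=3.3 from center); the cube at (9.5, 1.5) is present — its section is the full 11×20 rectangle; Merging all regions: the regions partially overlap (shared area 7.65 mm²), so overlapping operands fuse into one piece — 1 connected region. The outline is a single polygon with 15 vertices. Extrusion per mm of travel: 0.4 × 0.24 / (π × 0.875²) = 0.039912. Accumulating E over each segment gives final E = 3.0436.

G0 X2.60 Y3.50 Z28.80
G1 X3.19 Y1.30 E0.0909
G1 X4.80 Y-0.31 E0.1818
G1 X7.00 Y-0.90 E0.2727
G1 X9.20 Y-0.31 E0.3636
G1 X10.81 Y1.30 E0.4545
G1 X10.86 Y1.50 E0.4627
G1 X20.50 Y1.50 E0.8475
G1 X20.50 Y21.50 E1.6457
G1 X9.50 Y21.50 E2.0847
G1 X9.50 Y7.01 E2.6631
G1 X9.20 Y7.31 E2.6800
G1 X7.00 Y7.90 E2.7709
G1 X4.80 Y7.31 E2.8618
G1 X3.19 Y5.70 E2.9527
G1 X2.60 Y3.50 E3.0436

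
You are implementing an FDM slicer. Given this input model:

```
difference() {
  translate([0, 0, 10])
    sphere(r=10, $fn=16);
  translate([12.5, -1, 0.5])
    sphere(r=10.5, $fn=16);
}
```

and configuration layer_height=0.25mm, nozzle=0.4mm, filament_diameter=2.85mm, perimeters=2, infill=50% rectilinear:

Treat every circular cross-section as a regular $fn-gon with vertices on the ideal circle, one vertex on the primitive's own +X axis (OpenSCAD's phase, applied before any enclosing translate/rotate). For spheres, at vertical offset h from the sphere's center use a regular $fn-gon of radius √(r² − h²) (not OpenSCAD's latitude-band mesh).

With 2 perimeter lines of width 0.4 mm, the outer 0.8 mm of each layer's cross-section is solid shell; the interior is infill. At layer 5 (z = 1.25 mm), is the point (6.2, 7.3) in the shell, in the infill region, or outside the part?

At z = 1.25 mm: the r=10 sphere contributes a regular 16-gon of circumradius √(10²−8.75²) = 4.841; the r=10.5 sphere at (12.5, -1) contributes a regular 16-gon of circumradius √(10.5²−0.75²) = 10.473; Subtracting the remaining from the first: starting from the r=10 sphere, the r=10.5 sphere at (12.5, -1) partially overlaps it — only the 13.48 mm² overlap (of its 335.80 mm²) is removed, clipping the outline — 1 connected region. Overall, the cross-section is a single solid region. The nearest boundary edge runs (1.85, 4.47)→(3.20, 3.57); distance from the point to it = 4.78 mm. The point is not inside any of the regions above, so it lies outside the cross-section (4.78 mm from the nearest boundary).

outside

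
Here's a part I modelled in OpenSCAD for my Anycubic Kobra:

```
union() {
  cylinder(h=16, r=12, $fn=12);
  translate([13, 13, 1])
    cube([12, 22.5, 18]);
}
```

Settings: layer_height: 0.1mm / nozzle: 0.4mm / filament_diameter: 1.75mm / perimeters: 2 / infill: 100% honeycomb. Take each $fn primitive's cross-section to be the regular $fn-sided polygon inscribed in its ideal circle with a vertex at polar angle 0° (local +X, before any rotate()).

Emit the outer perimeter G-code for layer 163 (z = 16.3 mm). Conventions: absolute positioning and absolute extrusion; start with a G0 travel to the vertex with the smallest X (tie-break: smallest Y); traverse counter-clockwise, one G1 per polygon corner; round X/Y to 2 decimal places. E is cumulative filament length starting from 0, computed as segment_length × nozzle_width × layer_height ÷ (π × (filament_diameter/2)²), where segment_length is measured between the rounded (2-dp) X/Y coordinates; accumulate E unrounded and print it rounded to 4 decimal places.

At z = 16.3 mm: the cylinder does not reach this height (z outside [0, 16]); the cube at (13, 13) is present — its section is the full 12×22.5 rectangle; Combining (union): only the 12×22.5 cube at (13, 13) is present, so the union is just that shape — 1 connected region. The outline is a single polygon with 4 vertices. Extrusion per mm of travel: 0.4 × 0.1 / (π × 0.875²) = 0.016630. Accumulating E over each segment gives final E = 1.1475.

G0 X13.00 Y13.00 Z16.30
G1 X25.00 Y13.00 E0.1996
G1 X25.00 Y35.50 E0.5737
G1 X13.00 Y35.50 E0.7733
G1 X13.00 Y13.00 E1.1475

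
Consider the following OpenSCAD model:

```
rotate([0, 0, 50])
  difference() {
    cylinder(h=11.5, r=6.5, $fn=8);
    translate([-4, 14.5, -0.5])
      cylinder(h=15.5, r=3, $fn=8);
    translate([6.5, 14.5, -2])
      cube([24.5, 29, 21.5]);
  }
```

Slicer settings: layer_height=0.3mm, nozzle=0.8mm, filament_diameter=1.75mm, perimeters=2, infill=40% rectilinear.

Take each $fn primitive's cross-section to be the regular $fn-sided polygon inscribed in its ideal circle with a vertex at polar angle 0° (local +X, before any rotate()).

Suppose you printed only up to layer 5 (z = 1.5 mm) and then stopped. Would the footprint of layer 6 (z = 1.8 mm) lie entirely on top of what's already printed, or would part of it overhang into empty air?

entirely on top

Compare the two slices. At z = 1.5: the cylinder: section is a regular 8-gon, circumradius r=6.5 (area = (8/2)·6.500²·sin(360°/8) = 119.50 mm²); the r=3 cylinder at (-4, 14.5) gives a regular 8-gon of circumradius 3 (constant along its height) (area = (8/2)·3.000²·sin(360°/8) = 25.46 mm²); the cube at (6.5, 14.5) is present — its section is the full 24.5×29 rectangle (area 710.50 mm²); Subtracting the remaining from the first: starting from the r=6.5 cylinder (119.50 mm²), the r=3 cylinder at (-4, 14.5) misses the remaining region (no effect); the 24.5×29 cube at (6.5, 14.5) misses the remaining region (no effect) — area = 119.50 mm²; (rotated 50° about Z; rotation is an isometry so areas/perimeters/island counts are preserved). At z = 1.8: the r=6.5 cylinder gives a regular 8-gon of circumradius 6.5 (constant along its height) (area = (8/2)·6.500²·sin(360°/8) = 119.50 mm²); the r=3 cylinder at (-4, 14.5) contributes a regular 8-gon of circumradius 3 (area = (8/2)·3.000²·sin(360°/8) = 25.46 mm²); the 24.5×29 cube at (6.5, 14.5) contributes its full rectangle (area 710.50 mm²); Subtracting the remaining from the first: starting from the r=6.5 cylinder (119.50 mm²), the r=3 cylinder at (-4, 14.5) misses the remaining region (no effect); the 24.5×29 cube at (6.5, 14.5) misses the remaining region (no effect) — area = 119.50 mm²; (rotated 50° about Z; rotation is an isometry so areas/perimeters/island counts are preserved). Checking containment: the cross-section at z = 1.8 is a subset of the cross-section at z = 1.5.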